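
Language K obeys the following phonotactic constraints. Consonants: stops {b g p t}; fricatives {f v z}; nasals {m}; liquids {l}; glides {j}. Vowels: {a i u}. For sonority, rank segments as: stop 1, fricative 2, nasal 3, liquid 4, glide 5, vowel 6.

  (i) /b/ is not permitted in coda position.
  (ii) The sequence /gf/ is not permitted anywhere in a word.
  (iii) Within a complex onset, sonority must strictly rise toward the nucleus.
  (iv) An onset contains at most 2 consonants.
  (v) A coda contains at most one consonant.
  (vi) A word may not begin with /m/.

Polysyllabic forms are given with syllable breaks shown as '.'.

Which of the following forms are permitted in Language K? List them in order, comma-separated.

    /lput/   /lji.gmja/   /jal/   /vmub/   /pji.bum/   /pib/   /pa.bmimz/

/lput/ — violates constraint (iii): syllable 1 onset /lp/: /l/ (liquid, 4) → /p/ (stop, 1) does not rise → not permitted
/lji.gmja/ — violates constraint (iv): syllable 2 onset /gmj/ has 3 consonants (> 2) → not permitted
/jal/ — σ1 onset /j/, coda /l/ ok → permitted
/vmub/ — violates constraint (i): syllable 1 coda contains /b/ → not permitted
/pji.bum/ — σ1 onset /pj/ (1→5 rises), coda /∅/ ok; σ2 onset /b/, coda /m/ ok → permitted
/pib/ — violates constraint (i): syllable 1 coda contains /b/ → not permitted
/pa.bmimz/ — violates constraint (v): syllable 2 coda /mz/ has 2 consonants (> 1) → not permitted

/jal/, /pji.bum/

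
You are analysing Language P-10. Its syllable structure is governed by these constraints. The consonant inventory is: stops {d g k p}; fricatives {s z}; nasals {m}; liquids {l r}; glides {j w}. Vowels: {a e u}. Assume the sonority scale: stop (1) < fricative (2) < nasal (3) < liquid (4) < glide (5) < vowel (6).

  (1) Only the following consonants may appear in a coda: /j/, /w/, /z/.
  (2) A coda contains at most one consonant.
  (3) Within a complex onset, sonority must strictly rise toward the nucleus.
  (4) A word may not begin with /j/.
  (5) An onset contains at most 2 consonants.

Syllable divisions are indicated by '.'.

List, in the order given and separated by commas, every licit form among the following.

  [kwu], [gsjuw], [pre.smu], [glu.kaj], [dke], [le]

[kwu], [pre.smu], [glu.kaj], [le]

[kwu] — σ1 onset /kw/ (1→5 rises), coda /∅/ ok → licit
[gsjuw] — violates constraint 5: syllable 1 onset /gsj/ has 3 consonants (> 2) → illicit
[pre.smu] — σ1 onset /pr/ (1→4 rises), coda /∅/ ok; σ2 onset /sm/ (2→3 rises), coda /∅/ ok → licit
[glu.kaj] — σ1 onset /gl/ (1→4 rises), coda /∅/ ok; σ2 onset /k/, coda /j/ ok → licit
[dke] — violates constraint 3: syllable 1 onset /dk/: /d/ (stop, 1) → /k/ (stop, 1) does not rise → illicit
[le] — σ1 onset /l/, coda /∅/ ok → licit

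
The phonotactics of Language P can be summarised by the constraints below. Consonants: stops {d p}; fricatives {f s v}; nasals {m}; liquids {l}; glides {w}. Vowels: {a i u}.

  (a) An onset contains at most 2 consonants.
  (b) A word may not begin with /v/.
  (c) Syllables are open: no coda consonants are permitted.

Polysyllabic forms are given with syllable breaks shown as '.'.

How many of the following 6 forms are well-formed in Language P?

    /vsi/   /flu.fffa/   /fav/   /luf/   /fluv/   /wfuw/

/vsi/ — violates constraint (b): word begins with /v/ → ill-formed
/flu.fffa/ — violates constraint (a): syllable 2 onset /fff/ has 3 consonants (> 2) → ill-formed
/fav/ — violates constraint (c): syllable 1 coda /v/ has 1 consonant (> 0) → ill-formed
/luf/ — violates constraint (c): syllable 1 coda /f/ has 1 consonant (> 0) → ill-formed
/fluv/ — violates constraint (c): syllable 1 coda /v/ has 1 consonant (> 0) → ill-formed
/wfuw/ — violates constraint (c): syllable 1 coda /w/ has 1 consonant (> 0) → ill-formed
No form is well-formed → 0.

0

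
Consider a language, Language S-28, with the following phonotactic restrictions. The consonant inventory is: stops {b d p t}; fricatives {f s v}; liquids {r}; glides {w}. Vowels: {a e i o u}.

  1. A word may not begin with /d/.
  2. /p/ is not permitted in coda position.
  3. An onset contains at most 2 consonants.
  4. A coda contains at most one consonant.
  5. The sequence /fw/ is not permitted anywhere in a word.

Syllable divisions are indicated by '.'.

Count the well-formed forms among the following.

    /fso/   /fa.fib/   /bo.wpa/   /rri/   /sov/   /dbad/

/fso/ — σ1 onset /fs/ (2C), coda /∅/ ok → well-formed
/fa.fib/ — σ1 onset /f/, coda /∅/ ok; σ2 onset /f/, coda /b/ ok → well-formed
/bo.wpa/ — σ1 onset /b/, coda /∅/ ok; σ2 onset /wp/ (2C), coda /∅/ ok → well-formed
/rri/ — σ1 onset /rr/ (2C), coda /∅/ ok → well-formed
/sov/ — σ1 onset /s/, coda /v/ ok → well-formed
/dbad/ — violates constraint 1: word begins with /d/ → ill-formed
Well-formed: /fso/, /fa.fib/, /bo.wpa/, /rri/, /sov/ → 5.

5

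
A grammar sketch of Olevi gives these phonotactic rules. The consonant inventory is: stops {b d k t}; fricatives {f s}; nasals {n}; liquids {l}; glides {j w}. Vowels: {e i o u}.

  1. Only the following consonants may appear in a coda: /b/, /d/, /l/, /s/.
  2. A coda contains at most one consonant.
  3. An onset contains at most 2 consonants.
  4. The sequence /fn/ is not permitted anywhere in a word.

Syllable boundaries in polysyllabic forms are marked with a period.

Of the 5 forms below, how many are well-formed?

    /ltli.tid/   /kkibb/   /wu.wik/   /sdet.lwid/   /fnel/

0

/ltli.tid/ — violates constraint 3: syllable 1 onset /ltl/ has 3 consonants (> 2) → ill-formed
/kkibb/ — violates constraint 2: syllable 1 coda /bb/ has 2 consonants (> 1) → ill-formed
/wu.wik/ — violates constraint 1: syllable 2 coda contains /k/, which is not a licensed coda consonant → ill-formed
/sdet.lwid/ — violates constraint 1: syllable 1 coda contains /t/, which is not a licensed coda consonant → ill-formed
/fnel/ — violates constraint 4: contains banned sequence /fn/ → ill-formed
No form is well-formed → 0.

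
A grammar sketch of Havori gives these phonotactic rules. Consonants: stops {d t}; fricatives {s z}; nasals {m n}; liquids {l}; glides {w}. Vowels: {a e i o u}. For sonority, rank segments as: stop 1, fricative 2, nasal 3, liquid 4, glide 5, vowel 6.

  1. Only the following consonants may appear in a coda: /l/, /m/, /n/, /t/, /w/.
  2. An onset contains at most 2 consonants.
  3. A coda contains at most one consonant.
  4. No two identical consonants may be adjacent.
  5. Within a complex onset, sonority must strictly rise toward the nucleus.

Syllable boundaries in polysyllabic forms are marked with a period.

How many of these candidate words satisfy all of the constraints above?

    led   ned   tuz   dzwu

led — violates constraint 1: syllable 1 coda contains /d/, which is not a licensed coda consonant → not permitted
ned — violates constraint 1: syllable 1 coda contains /d/, which is not a licensed coda consonant → not permitted
tuz — violates constraint 1: syllable 1 coda contains /z/, which is not a licensed coda consonant → not permitted
dzwu — violates constraint 2: syllable 1 onset /dzw/ has 3 consonants (> 2) → not permitted
No form is permitted → 0.

0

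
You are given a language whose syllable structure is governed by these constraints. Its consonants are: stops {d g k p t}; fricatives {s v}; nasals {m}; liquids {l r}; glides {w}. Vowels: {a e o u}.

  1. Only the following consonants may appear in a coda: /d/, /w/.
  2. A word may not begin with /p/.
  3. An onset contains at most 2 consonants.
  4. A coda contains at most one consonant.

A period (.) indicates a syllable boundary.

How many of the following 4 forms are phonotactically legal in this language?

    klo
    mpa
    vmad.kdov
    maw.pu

3

klo — σ1 onset /kl/ (2C), coda /∅/ ok → phonotactically legal
mpa — σ1 onset /mp/ (2C), coda /∅/ ok → phonotactically legal
vmad.kdov — violates constraint 1: syllable 2 coda contains /v/, which is not a licensed coda consonant → phonotactically illegal
maw.pu — σ1 onset /m/, coda /w/ ok; σ2 onset /p/, coda /∅/ ok → phonotactically legal
Phonotactically legal: klo, mpa, maw.pu → 3.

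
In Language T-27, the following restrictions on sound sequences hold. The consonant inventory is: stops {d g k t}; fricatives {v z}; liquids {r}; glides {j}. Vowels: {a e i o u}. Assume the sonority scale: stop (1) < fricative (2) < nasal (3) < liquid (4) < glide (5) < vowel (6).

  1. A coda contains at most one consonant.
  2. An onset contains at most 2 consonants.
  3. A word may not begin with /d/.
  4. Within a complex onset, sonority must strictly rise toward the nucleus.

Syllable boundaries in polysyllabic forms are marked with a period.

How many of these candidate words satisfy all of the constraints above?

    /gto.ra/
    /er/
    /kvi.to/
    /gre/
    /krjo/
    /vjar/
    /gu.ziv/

/gto.ra/ — violates constraint 4: syllable 1 onset /gt/: /g/ (stop, 1) → /t/ (stop, 1) does not rise → not permitted
/er/ — σ1 onset /∅/, coda /r/ ok → permitted
/kvi.to/ — σ1 onset /kv/ (1→2 rises), coda /∅/ ok; σ2 onset /t/, coda /∅/ ok → permitted
/gre/ — σ1 onset /gr/ (1→4 rises), coda /∅/ ok → permitted
/krjo/ — violates constraint 2: syllable 1 onset /krj/ has 3 consonants (> 2) → not permitted
/vjar/ — σ1 onset /vj/ (2→5 rises), coda /r/ ok → permitted
/gu.ziv/ — σ1 onset /g/, coda /∅/ ok; σ2 onset /z/, coda /v/ ok → permitted
Permitted: /er/, /kvi.to/, /gre/, /vjar/, /gu.ziv/ → 5.

5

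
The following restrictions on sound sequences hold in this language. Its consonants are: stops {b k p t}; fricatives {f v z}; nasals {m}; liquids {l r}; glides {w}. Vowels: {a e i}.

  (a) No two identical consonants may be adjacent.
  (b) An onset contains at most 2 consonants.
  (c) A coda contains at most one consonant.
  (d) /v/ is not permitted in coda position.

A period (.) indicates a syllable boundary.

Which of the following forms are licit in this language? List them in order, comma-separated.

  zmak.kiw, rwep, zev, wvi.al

rwep, wvi.al

zmak.kiw — violates constraint (a): adjacent identical consonants /kk/ → illicit
rwep — σ1 onset /rw/ (2C), coda /p/ ok → licit
zev — violates constraint (d): syllable 1 coda contains /v/ → illicit
wvi.al — σ1 onset /wv/ (2C), coda /∅/ ok; σ2 onset /∅/, coda /l/ ok → licit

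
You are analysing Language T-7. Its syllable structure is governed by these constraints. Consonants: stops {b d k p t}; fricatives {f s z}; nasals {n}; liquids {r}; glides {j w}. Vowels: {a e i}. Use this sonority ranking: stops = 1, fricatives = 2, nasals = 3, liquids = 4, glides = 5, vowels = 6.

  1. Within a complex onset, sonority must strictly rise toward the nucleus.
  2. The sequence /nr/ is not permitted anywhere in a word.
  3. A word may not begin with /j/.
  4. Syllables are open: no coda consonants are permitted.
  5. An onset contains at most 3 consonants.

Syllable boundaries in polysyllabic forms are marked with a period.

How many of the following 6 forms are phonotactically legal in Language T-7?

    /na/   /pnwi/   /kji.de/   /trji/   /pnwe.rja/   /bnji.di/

6

/na/ — σ1 onset /n/, coda /∅/ ok → phonotactically legal
/pnwi/ — σ1 onset /pnw/ (1→3→5 rises), coda /∅/ ok → phonotactically legal
/kji.de/ — σ1 onset /kj/ (1→5 rises), coda /∅/ ok; σ2 onset /d/, coda /∅/ ok → phonotactically legal
/trji/ — σ1 onset /trj/ (1→4→5 rises), coda /∅/ ok → phonotactically legal
/pnwe.rja/ — σ1 onset /pnw/ (1→3→5 rises), coda /∅/ ok; σ2 onset /rj/ (4→5 rises), coda /∅/ ok → phonotactically legal
/bnji.di/ — σ1 onset /bnj/ (1→3→5 rises), coda /∅/ ok; σ2 onset /d/, coda /∅/ ok → phonotactically legal
Phonotactically legal: /na/, /pnwi/, /kji.de/, /trji/, /pnwe.rja/, /bnji.di/ → 6.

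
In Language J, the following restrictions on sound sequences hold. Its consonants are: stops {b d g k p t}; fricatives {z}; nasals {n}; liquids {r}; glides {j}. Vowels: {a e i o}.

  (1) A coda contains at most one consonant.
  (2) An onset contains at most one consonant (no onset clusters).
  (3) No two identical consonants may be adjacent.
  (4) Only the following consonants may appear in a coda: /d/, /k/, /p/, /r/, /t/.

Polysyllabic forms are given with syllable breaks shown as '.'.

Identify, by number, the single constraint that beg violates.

4

beg: syllable 1 coda contains /g/, which is not a licensed coda consonant.
This is a violation of constraint 4: "Only the following consonants may appear in a coda: /d/, /k/, /p/, /r/, /t/."
The remaining constraints (1, 2, 3) are satisfied.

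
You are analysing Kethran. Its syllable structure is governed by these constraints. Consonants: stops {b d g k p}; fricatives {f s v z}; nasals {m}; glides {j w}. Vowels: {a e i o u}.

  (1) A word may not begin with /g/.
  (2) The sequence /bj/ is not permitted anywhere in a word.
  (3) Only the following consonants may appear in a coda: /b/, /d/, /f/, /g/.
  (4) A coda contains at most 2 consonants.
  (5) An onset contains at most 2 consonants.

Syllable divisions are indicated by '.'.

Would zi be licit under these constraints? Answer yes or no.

zi — σ1 onset /z/, coda /∅/ ok → licit

yes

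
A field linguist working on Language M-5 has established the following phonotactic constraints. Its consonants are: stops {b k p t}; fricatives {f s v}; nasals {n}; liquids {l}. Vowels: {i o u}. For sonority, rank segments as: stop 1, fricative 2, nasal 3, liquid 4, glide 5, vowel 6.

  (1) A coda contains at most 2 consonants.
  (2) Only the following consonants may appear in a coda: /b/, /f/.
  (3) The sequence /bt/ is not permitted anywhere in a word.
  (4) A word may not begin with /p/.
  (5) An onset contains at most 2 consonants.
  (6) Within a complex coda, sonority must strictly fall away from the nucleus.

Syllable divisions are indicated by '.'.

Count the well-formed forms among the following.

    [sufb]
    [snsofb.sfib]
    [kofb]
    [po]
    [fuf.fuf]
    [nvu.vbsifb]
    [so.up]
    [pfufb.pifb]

3

[sufb] — σ1 onset /s/, coda /fb/ (2→1 falls) ok → well-formed
[snsofb.sfib] — violates constraint 5: syllable 1 onset /sns/ has 3 consonants (> 2) → ill-formed
[kofb] — σ1 onset /k/, coda /fb/ (2→1 falls) ok → well-formed
[po] — violates constraint 4: word begins with /p/ → ill-formed
[fuf.fuf] — σ1 onset /f/, coda /f/ ok; σ2 onset /f/, coda /f/ ok → well-formed
[nvu.vbsifb] — violates constraint 5: syllable 2 onset /vbs/ has 3 consonants (> 2) → ill-formed
[so.up] — violates constraint 2: syllable 2 coda contains /p/, which is not a licensed coda consonant → ill-formed
[pfufb.pifb] — violates constraint 4: word begins with /p/ → ill-formed
Well-formed: [sufb], [kofb], [fuf.fuf] → 3.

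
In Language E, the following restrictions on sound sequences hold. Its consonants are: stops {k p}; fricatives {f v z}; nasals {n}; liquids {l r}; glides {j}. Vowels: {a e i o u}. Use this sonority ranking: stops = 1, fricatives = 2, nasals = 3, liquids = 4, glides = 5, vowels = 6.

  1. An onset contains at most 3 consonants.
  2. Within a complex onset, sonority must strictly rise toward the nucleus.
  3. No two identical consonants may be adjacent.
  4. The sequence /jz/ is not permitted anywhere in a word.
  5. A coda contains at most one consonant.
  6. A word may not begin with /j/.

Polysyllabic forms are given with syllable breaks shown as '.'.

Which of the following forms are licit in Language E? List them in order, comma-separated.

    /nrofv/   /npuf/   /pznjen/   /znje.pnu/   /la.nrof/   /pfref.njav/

/znje.pnu/, /la.nrof/, /pfref.njav/

/nrofv/ — violates constraint 5: syllable 1 coda /fv/ has 2 consonants (> 1) → illicit
/npuf/ — violates constraint 2: syllable 1 onset /np/: /n/ (nasal, 3) → /p/ (stop, 1) does not rise → illicit
/pznjen/ — violates constraint 1: syllable 1 onset /pznj/ has 4 consonants (> 3) → illicit
/znje.pnu/ — σ1 onset /znj/ (2→3→5 rises), coda /∅/ ok; σ2 onset /pn/ (1→3 rises), coda /∅/ ok → licit
/la.nrof/ — σ1 onset /l/, coda /∅/ ok; σ2 onset /nr/ (3→4 rises), coda /f/ ok → licit
/pfref.njav/ — σ1 onset /pfr/ (1→2→4 rises), coda /f/ ok; σ2 onset /nj/ (3→5 rises), coda /v/ ok → licit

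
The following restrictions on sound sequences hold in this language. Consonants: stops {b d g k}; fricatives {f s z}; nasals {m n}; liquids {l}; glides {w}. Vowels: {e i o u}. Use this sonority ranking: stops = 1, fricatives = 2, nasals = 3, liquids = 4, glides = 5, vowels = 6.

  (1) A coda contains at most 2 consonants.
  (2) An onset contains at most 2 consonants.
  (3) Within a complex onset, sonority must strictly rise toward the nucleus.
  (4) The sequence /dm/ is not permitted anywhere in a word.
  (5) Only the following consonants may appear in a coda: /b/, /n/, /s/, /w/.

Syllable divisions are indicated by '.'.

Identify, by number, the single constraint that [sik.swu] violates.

5

[sik.swu]: syllable 1 coda contains /k/, which is not a licensed coda consonant.
This is a violation of constraint 5: "Only the following consonants may appear in a coda: /b/, /n/, /s/, /w/."
The remaining constraints (1, 2, 3, 4) are satisfied.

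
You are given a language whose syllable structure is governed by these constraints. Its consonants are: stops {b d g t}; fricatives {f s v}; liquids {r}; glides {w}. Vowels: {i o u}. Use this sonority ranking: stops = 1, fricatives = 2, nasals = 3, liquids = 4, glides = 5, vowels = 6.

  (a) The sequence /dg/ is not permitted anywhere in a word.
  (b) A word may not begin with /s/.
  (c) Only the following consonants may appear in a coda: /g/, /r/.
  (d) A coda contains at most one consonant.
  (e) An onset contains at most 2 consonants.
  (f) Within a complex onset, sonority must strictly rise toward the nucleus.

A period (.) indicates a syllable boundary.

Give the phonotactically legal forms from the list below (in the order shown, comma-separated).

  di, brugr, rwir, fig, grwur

di, rwir, fig

di — σ1 onset /d/, coda /∅/ ok → phonotactically legal
brugr — violates constraint (d): syllable 1 coda /gr/ has 2 consonants (> 1) → phonotactically illegal
rwir — σ1 onset /rw/ (4→5 rises), coda /r/ ok → phonotactically legal
fig — σ1 onset /f/, coda /g/ ok → phonotactically legal
grwur — violates constraint (e): syllable 1 onset /grw/ has 3 consonants (> 2) → phonotactically illegal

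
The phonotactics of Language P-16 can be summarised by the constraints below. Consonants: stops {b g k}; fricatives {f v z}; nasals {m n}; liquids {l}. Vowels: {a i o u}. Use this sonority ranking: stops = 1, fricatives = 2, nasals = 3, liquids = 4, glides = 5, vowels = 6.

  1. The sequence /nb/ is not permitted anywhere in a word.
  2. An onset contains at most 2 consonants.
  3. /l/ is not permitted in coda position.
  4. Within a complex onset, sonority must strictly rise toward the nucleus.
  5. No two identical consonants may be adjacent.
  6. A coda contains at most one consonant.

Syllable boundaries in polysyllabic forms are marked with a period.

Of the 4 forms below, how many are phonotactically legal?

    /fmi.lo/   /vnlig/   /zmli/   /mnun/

1

/fmi.lo/ — σ1 onset /fm/ (2→3 rises), coda /∅/ ok; σ2 onset /l/, coda /∅/ ok → phonotactically legal
/vnlig/ — violates constraint 2: syllable 1 onset /vnl/ has 3 consonants (> 2) → phonotactically illegal
/zmli/ — violates constraint 2: syllable 1 onset /zml/ has 3 consonants (> 2) → phonotactically illegal
/mnun/ — violates constraint 4: syllable 1 onset /mn/: /m/ (nasal, 3) → /n/ (nasal, 3) does not rise → phonotactically illegal
Phonotactically legal: /fmi.lo/ → 1.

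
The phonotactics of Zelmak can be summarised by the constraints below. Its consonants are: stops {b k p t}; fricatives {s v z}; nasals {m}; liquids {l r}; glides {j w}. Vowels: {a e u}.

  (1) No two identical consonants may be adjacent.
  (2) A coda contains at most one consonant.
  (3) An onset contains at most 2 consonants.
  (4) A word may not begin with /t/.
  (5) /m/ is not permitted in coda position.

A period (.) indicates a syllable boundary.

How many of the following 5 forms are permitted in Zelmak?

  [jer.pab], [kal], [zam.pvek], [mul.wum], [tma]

[jer.pab] — σ1 onset /j/, coda /r/ ok; σ2 onset /p/, coda /b/ ok → permitted
[kal] — σ1 onset /k/, coda /l/ ok → permitted
[zam.pvek] — violates constraint 5: syllable 1 coda contains /m/ → not permitted
[mul.wum] — violates constraint 5: syllable 2 coda contains /m/ → not permitted
[tma] — violates constraint 4: word begins with /t/ → not permitted
Permitted: [jer.pab], [kal] → 2.

2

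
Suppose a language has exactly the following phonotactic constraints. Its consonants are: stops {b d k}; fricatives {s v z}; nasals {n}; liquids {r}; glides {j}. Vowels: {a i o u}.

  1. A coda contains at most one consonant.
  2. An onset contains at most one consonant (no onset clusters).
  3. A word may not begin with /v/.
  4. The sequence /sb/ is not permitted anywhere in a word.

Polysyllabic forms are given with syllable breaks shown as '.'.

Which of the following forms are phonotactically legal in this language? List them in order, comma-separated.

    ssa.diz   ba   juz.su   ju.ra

ba, juz.su, ju.ra

ssa.diz — violates constraint 2: syllable 1 onset /ss/ has 2 consonants (> 1) → phonotactically illegal
ba — σ1 onset /b/, coda /∅/ ok → phonotactically legal
juz.su — σ1 onset /j/, coda /z/ ok; σ2 onset /s/, coda /∅/ ok → phonotactically legal
ju.ra — σ1 onset /j/, coda /∅/ ok; σ2 onset /r/, coda /∅/ ok → phonotactically legal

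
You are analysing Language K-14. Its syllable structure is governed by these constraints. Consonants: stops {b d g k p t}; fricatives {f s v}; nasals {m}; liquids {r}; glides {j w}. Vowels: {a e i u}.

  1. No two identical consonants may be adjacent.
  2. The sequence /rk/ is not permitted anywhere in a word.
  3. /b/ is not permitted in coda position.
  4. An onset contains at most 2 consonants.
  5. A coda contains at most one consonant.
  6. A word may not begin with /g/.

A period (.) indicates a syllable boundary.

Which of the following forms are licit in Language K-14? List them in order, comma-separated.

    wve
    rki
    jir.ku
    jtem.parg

wve — σ1 onset /wv/ (2C), coda /∅/ ok → licit
rki — violates constraint 2: contains banned sequence /rk/ → illicit
jir.ku — violates constraint 2: contains banned sequence /rk/ → illicit
jtem.parg — violates constraint 5: syllable 2 coda /rg/ has 2 consonants (> 1) → illicit

wve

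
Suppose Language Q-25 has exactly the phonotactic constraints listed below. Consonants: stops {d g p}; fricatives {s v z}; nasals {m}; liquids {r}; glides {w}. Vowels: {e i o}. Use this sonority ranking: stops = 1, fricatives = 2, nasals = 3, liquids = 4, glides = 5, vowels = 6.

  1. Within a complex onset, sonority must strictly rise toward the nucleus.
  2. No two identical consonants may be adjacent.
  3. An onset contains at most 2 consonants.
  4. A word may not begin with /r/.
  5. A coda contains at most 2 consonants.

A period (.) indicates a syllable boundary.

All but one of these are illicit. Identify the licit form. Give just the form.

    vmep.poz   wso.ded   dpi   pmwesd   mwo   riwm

vmep.poz — violates constraint 2: adjacent identical consonants /pp/ → illicit
wso.ded — violates constraint 1: syllable 1 onset /ws/: /w/ (glide, 5) → /s/ (fricative, 2) does not rise → illicit
dpi — violates constraint 1: syllable 1 onset /dp/: /d/ (stop, 1) → /p/ (stop, 1) does not rise → illicit
pmwesd — violates constraint 3: syllable 1 onset /pmw/ has 3 consonants (> 2) → illicit
mwo — σ1 onset /mw/ (3→5 rises), coda /∅/ ok → licit
riwm — violates constraint 4: word begins with /r/ → illicit

mwo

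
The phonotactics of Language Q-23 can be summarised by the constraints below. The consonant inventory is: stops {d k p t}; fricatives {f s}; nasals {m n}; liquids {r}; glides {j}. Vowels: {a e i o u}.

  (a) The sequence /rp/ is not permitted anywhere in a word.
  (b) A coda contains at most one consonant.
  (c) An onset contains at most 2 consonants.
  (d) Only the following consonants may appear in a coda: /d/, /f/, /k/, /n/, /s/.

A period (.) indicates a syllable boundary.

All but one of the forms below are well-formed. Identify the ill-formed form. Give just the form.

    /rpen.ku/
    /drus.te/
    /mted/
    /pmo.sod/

/rpen.ku/ — violates constraint (a): contains banned sequence /rp/ → ill-formed
/drus.te/ — σ1 onset /dr/ (2C), coda /s/ ok; σ2 onset /t/, coda /∅/ ok → well-formed
/mted/ — σ1 onset /mt/ (2C), coda /d/ ok → well-formed
/pmo.sod/ — σ1 onset /pm/ (2C), coda /∅/ ok; σ2 onset /s/, coda /d/ ok → well-formed

/rpen.ku/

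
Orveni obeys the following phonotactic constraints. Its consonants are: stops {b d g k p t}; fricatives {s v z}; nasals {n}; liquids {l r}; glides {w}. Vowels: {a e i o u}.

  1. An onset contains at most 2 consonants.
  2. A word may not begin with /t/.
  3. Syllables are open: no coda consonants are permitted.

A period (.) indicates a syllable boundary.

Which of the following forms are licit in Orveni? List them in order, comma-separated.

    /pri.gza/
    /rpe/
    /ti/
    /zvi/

/pri.gza/, /rpe/, /zvi/

/pri.gza/ — σ1 onset /pr/ (2C), coda /∅/ ok; σ2 onset /gz/ (2C), coda /∅/ ok → licit
/rpe/ — σ1 onset /rp/ (2C), coda /∅/ ok → licit
/ti/ — violates constraint 2: word begins with /t/ → illicit
/zvi/ — σ1 onset /zv/ (2C), coda /∅/ ok → licit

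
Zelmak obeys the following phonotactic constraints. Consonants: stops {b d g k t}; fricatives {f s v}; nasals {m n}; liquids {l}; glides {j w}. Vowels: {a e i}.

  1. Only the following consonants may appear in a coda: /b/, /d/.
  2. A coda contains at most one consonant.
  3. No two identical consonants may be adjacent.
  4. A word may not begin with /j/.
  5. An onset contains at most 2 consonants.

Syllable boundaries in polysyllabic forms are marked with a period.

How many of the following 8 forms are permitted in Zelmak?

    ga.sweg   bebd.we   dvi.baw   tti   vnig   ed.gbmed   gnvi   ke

1

ga.sweg — violates constraint 1: syllable 2 coda contains /g/, which is not a licensed coda consonant → not permitted
bebd.we — violates constraint 2: syllable 1 coda /bd/ has 2 consonants (> 1) → not permitted
dvi.baw — violates constraint 1: syllable 2 coda contains /w/, which is not a licensed coda consonant → not permitted
tti — violates constraint 3: adjacent identical consonants /tt/ → not permitted
vnig — violates constraint 1: syllable 1 coda contains /g/, which is not a licensed coda consonant → not permitted
ed.gbmed — violates constraint 5: syllable 2 onset /gbm/ has 3 consonants (> 2) → not permitted
gnvi — violates constraint 5: syllable 1 onset /gnv/ has 3 consonants (> 2) → not permitted
ke — σ1 onset /k/, coda /∅/ ok → permitted
Permitted: ke → 1.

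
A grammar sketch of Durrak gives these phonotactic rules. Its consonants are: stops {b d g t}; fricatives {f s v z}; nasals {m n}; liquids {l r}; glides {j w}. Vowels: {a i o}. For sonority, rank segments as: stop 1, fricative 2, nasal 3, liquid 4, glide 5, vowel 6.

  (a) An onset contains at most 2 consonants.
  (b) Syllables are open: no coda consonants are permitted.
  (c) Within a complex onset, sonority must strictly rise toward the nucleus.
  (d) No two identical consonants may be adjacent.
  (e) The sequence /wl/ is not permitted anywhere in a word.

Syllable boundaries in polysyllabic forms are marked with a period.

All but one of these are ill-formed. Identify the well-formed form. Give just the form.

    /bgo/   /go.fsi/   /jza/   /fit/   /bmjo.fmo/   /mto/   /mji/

/bgo/ — violates constraint (c): syllable 1 onset /bg/: /b/ (stop, 1) → /g/ (stop, 1) does not rise → ill-formed
/go.fsi/ — violates constraint (c): syllable 2 onset /fs/: /f/ (fricative, 2) → /s/ (fricative, 2) does not rise → ill-formed
/jza/ — violates constraint (c): syllable 1 onset /jz/: /j/ (glide, 5) → /z/ (fricative, 2) does not rise → ill-formed
/fit/ — violates constraint (b): syllable 1 coda /t/ has 1 consonant (> 0) → ill-formed
/bmjo.fmo/ — violates constraint (a): syllable 1 onset /bmj/ has 3 consonants (> 2) → ill-formed
/mto/ — violates constraint (c): syllable 1 onset /mt/: /m/ (nasal, 3) → /t/ (stop, 1) does not rise → ill-formed
/mji/ — σ1 onset /mj/ (3→5 rises), coda /∅/ ok → well-formed

/mji/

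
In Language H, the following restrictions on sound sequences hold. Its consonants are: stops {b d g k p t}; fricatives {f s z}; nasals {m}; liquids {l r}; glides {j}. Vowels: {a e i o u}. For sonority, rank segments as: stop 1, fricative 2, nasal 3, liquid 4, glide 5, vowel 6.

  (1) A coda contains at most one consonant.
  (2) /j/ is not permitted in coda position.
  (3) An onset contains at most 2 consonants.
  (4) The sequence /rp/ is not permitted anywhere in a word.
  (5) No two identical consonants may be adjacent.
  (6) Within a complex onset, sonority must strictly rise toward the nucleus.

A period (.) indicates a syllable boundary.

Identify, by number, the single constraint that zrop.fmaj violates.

2

zrop.fmaj: syllable 2 coda contains /j/.
This is a violation of constraint 2: "/j/ is not permitted in coda position."
The remaining constraints (1, 3, 4, 5, 6) are satisfied.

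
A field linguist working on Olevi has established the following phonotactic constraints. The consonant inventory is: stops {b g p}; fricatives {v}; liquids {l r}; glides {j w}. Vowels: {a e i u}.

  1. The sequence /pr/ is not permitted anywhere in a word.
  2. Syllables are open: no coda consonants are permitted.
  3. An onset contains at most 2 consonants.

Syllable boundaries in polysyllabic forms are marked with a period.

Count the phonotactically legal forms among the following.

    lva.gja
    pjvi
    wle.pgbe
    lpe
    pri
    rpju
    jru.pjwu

2

lva.gja — σ1 onset /lv/ (2C), coda /∅/ ok; σ2 onset /gj/ (2C), coda /∅/ ok → phonotactically legal
pjvi — violates constraint 3: syllable 1 onset /pjv/ has 3 consonants (> 2) → phonotactically illegal
wle.pgbe — violates constraint 3: syllable 2 onset /pgb/ has 3 consonants (> 2) → phonotactically illegal
lpe — σ1 onset /lp/ (2C), coda /∅/ ok → phonotactically legal
pri — violates constraint 1: contains banned sequence /pr/ → phonotactically illegal
rpju — violates constraint 3: syllable 1 onset /rpj/ has 3 consonants (> 2) → phonotactically illegal
jru.pjwu — violates constraint 3: syllable 2 onset /pjw/ has 3 consonants (> 2) → phonotactically illegal
Phonotactically legal: lva.gja, lpe → 2.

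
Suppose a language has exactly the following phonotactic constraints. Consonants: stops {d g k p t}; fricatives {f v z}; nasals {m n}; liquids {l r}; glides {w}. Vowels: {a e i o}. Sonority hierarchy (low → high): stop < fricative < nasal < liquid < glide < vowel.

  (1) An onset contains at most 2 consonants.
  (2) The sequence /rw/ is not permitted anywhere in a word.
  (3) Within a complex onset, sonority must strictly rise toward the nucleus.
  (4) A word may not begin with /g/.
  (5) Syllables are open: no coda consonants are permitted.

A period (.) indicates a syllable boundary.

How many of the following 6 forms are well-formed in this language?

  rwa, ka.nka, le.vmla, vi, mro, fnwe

2

rwa — violates constraint 2: contains banned sequence /rw/ → ill-formed
ka.nka — violates constraint 3: syllable 2 onset /nk/: /n/ (nasal, 3) → /k/ (stop, 1) does not rise → ill-formed
le.vmla — violates constraint 1: syllable 2 onset /vml/ has 3 consonants (> 2) → ill-formed
vi — σ1 onset /v/, coda /∅/ ok → well-formed
mro — σ1 onset /mr/ (3→4 rises), coda /∅/ ok → well-formed
fnwe — violates constraint 1: syllable 1 onset /fnw/ has 3 consonants (> 2) → ill-formed
Well-formed: vi, mro → 2.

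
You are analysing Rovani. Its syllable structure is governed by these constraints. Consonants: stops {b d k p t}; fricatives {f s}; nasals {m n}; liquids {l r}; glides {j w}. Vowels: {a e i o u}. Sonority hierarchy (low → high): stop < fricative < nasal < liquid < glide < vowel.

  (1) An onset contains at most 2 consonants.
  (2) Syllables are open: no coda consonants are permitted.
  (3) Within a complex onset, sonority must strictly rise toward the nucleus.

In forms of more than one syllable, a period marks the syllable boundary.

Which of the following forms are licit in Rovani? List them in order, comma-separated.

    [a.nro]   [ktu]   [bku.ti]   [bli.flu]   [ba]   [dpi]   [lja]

[a.nro] — σ1 onset /∅/, coda /∅/ ok; σ2 onset /nr/ (3→4 rises), coda /∅/ ok → licit
[ktu] — violates constraint 3: syllable 1 onset /kt/: /k/ (stop, 1) → /t/ (stop, 1) does not rise → illicit
[bku.ti] — violates constraint 3: syllable 1 onset /bk/: /b/ (stop, 1) → /k/ (stop, 1) does not rise → illicit
[bli.flu] — σ1 onset /bl/ (1→4 rises), coda /∅/ ok; σ2 onset /fl/ (2→4 rises), coda /∅/ ok → licit
[ba] — σ1 onset /b/, coda /∅/ ok → licit
[dpi] — violates constraint 3: syllable 1 onset /dp/: /d/ (stop, 1) → /p/ (stop, 1) does not rise → illicit
[lja] — σ1 onset /lj/ (4→5 rises), coda /∅/ ok → licit

[a.nro], [bli.flu], [ba], [lja]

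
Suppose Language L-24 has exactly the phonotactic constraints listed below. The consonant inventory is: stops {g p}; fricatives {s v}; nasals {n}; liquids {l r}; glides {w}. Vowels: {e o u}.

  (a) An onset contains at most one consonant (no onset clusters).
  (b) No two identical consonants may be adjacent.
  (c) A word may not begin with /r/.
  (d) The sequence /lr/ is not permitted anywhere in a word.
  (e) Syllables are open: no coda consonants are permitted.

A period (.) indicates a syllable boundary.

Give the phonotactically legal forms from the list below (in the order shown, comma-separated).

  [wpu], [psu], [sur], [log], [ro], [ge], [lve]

[wpu] — violates constraint (a): syllable 1 onset /wp/ has 2 consonants (> 1) → phonotactically illegal
[psu] — violates constraint (a): syllable 1 onset /ps/ has 2 consonants (> 1) → phonotactically illegal
[sur] — violates constraint (e): syllable 1 coda /r/ has 1 consonant (> 0) → phonotactically illegal
[log] — violates constraint (e): syllable 1 coda /g/ has 1 consonant (> 0) → phonotactically illegal
[ro] — violates constraint (c): word begins with /r/ → phonotactically illegal
[ge] — σ1 onset /g/, coda /∅/ ok → phonotactically legal
[lve] — violates constraint (a): syllable 1 onset /lv/ has 2 consonants (> 1) → phonotactically illegal

[ge]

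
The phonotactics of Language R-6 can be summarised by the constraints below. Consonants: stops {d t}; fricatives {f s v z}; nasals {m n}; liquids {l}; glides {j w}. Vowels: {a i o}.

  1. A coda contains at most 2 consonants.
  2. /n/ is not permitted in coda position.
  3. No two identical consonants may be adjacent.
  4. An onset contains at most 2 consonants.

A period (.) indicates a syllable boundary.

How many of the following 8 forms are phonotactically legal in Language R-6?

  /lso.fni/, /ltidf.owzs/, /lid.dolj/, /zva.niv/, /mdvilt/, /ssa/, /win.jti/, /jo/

3

/lso.fni/ — σ1 onset /ls/ (2C), coda /∅/ ok; σ2 onset /fn/ (2C), coda /∅/ ok → phonotactically legal
/ltidf.owzs/ — violates constraint 1: syllable 2 coda /wzs/ has 3 consonants (> 2) → phonotactically illegal
/lid.dolj/ — violates constraint 3: adjacent identical consonants /dd/ → phonotactically illegal
/zva.niv/ — σ1 onset /zv/ (2C), coda /∅/ ok; σ2 onset /n/, coda /v/ ok → phonotactically legal
/mdvilt/ — violates constraint 4: syllable 1 onset /mdv/ has 3 consonants (> 2) → phonotactically illegal
/ssa/ — violates constraint 3: adjacent identical consonants /ss/ → phonotactically illegal
/win.jti/ — violates constraint 2: syllable 1 coda contains /n/ → phonotactically illegal
/jo/ — σ1 onset /j/, coda /∅/ ok → phonotactically legal
Phonotactically legal: /lso.fni/, /zva.niv/, /jo/ → 3.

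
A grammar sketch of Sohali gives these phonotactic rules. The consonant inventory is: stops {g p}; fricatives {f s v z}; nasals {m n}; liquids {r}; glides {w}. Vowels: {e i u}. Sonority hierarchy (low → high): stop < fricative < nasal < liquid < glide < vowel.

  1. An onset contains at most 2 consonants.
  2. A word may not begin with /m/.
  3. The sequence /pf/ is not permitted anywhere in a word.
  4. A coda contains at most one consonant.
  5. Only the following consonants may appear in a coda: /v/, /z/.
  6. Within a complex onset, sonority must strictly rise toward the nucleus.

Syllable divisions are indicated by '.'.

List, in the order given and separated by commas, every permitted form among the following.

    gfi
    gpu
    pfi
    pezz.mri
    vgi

gfi

gfi — σ1 onset /gf/ (1→2 rises), coda /∅/ ok → permitted
gpu — violates constraint 6: syllable 1 onset /gp/: /g/ (stop, 1) → /p/ (stop, 1) does not rise → not permitted
pfi — violates constraint 3: contains banned sequence /pf/ → not permitted
pezz.mri — violates constraint 4: syllable 1 coda /zz/ has 2 consonants (> 1) → not permitted
vgi — violates constraint 6: syllable 1 onset /vg/: /v/ (fricative, 2) → /g/ (stop, 1) does not rise → not permitted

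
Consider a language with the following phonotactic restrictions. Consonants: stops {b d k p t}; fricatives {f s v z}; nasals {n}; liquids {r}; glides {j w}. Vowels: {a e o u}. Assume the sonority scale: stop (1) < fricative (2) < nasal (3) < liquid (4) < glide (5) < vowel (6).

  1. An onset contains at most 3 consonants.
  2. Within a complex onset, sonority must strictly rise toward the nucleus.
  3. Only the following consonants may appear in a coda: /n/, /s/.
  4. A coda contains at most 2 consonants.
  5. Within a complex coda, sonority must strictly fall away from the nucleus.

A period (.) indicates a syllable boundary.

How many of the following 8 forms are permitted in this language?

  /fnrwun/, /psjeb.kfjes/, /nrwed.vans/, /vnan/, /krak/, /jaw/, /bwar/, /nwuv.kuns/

/fnrwun/ — violates constraint 1: syllable 1 onset /fnrw/ has 4 consonants (> 3) → not permitted
/psjeb.kfjes/ — violates constraint 3: syllable 1 coda contains /b/, which is not a licensed coda consonant → not permitted
/nrwed.vans/ — violates constraint 3: syllable 1 coda contains /d/, which is not a licensed coda consonant → not permitted
/vnan/ — σ1 onset /vn/ (2→3 rises), coda /n/ ok → permitted
/krak/ — violates constraint 3: syllable 1 coda contains /k/, which is not a licensed coda consonant → not permitted
/jaw/ — violates constraint 3: syllable 1 coda contains /w/, which is not a licensed coda consonant → not permitted
/bwar/ — violates constraint 3: syllable 1 coda contains /r/, which is not a licensed coda consonant → not permitted
/nwuv.kuns/ — violates constraint 3: syllable 1 coda contains /v/, which is not a licensed coda consonant → not permitted
Permitted: /vnan/ → 1.

1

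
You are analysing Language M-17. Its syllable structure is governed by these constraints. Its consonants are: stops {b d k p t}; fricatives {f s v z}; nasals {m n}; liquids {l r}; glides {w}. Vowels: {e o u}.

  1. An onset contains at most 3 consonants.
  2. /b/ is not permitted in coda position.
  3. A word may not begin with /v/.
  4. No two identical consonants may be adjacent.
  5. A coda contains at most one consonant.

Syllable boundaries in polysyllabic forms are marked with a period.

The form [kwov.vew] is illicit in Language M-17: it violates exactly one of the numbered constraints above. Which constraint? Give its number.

[kwov.vew]: adjacent identical consonants /vv/.
This is a violation of constraint 4: "No two identical consonants may be adjacent."
The remaining constraints (1, 2, 3, 5) are satisfied.

4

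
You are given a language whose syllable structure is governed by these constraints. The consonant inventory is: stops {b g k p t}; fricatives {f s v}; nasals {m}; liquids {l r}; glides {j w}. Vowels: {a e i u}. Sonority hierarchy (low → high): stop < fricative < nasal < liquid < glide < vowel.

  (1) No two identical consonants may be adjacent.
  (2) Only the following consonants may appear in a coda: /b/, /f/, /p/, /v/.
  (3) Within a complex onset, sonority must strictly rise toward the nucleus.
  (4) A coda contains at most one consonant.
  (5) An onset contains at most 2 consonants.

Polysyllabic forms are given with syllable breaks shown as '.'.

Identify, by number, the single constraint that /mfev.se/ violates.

/mfev.se/: syllable 1 onset /mf/: /m/ (nasal, 3) → /f/ (fricative, 2) does not rise.
This is a violation of constraint 3: "Within a complex onset, sonority must strictly rise toward the nucleus."
The remaining constraints (1, 2, 4, 5) are satisfied.

3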